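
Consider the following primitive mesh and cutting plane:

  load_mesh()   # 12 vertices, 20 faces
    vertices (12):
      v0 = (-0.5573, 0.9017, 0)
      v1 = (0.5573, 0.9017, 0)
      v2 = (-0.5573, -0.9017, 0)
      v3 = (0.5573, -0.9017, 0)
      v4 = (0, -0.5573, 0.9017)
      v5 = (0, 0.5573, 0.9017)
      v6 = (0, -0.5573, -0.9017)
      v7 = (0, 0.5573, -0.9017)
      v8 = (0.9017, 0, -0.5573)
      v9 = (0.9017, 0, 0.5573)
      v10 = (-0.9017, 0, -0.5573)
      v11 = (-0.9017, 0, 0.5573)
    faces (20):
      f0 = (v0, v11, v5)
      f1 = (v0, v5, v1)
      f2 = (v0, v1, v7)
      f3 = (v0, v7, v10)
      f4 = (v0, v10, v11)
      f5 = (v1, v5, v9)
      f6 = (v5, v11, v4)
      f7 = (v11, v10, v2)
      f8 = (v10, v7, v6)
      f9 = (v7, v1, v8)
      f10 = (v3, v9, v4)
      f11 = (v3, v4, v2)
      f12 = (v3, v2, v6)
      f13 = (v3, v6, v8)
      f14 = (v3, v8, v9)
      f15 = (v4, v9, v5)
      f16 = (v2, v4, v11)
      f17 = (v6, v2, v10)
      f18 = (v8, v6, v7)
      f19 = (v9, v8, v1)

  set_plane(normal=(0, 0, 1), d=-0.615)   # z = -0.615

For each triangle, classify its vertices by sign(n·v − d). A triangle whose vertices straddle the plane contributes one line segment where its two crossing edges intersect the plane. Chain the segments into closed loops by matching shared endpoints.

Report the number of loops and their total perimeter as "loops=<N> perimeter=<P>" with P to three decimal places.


loops=1 perimeter=4.326

Straddling triangles (8 of 20):
  (v0,v1,v7) [++-] → (0.177196, 0.666804, -0.615)–(-0.177196, 0.666804, -0.615)  len=0.3544
  (v0,v7,v10) [+-+] → (-0.177196, 0.666804, -0.615)–(-0.750631, 0.0933688, -0.615)  len=0.8110
  (v10,v7,v6) [+--] → (-0.750631, 0.0933688, -0.615)–(-0.750631, -0.0933688, -0.615)  len=0.1867
  (v7,v1,v8) [-++] → (0.177196, 0.666804, -0.615)–(0.750631, 0.0933688, -0.615)  len=0.8110
  (v3,v2,v6) [++-] → (-0.177196, -0.666804, -0.615)–(0.177196, -0.666804, -0.615)  len=0.3544
  (v3,v6,v8) [+-+] → (0.177196, -0.666804, -0.615)–(0.750631, -0.0933688, -0.615)  len=0.8110
  (v6,v2,v10) [-++] → (-0.177196, -0.666804, -0.615)–(-0.750631, -0.0933688, -0.615)  len=0.8110
  (v8,v6,v7) [+--] → (0.750631, -0.0933688, -0.615)–(0.750631, 0.0933688, -0.615)  len=0.1867

Chained into 1 loop(s):
  loop 1: 8 segments, perimeter = 4.3261
Total perimeter = 4.326


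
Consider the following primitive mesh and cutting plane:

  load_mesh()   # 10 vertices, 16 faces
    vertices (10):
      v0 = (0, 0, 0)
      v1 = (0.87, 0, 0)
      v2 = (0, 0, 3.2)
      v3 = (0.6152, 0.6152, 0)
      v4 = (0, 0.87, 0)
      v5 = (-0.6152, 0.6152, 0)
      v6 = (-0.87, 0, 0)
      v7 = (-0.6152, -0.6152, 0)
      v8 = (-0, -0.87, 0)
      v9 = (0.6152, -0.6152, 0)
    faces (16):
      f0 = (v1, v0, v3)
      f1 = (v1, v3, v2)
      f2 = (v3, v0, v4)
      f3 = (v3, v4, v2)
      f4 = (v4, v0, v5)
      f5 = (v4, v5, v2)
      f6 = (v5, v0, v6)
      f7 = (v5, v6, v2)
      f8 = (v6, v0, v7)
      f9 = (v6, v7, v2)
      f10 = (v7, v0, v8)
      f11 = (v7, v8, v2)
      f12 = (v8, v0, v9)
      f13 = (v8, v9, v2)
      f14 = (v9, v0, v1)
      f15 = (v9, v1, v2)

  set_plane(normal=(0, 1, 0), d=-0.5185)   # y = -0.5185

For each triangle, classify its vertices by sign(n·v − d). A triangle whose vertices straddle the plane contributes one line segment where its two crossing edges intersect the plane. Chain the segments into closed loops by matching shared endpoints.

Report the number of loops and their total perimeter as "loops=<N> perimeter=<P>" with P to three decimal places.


loops=1 perimeter=4.243

Straddling triangles (8 of 16):
  (v6,v0,v7) [++-] → (-0.5185, -0.5185, 0)–(-0.655251, -0.5185, 0)  len=0.1368
  (v6,v7,v2) [+-+] → (-0.655251, -0.5185, 0)–(-0.5185, -0.5185, 0.502991)  len=0.5212
  (v7,v0,v8) [-+-] → (-0.5185, -0.5185, 0)–(0, -0.5185, 0)  len=0.5185
  (v7,v8,v2) [--+] → (0, -0.5185, 1.29287)–(-0.5185, -0.5185, 0.502991)  len=0.9449
  (v8,v0,v9) [-+-] → (0, -0.5185, 0)–(0.5185, -0.5185, 0)  len=0.5185
  (v8,v9,v2) [--+] → (0.5185, -0.5185, 0.502991)–(0, -0.5185, 1.29287)  len=0.9449
  (v9,v0,v1) [-++] → (0.5185, -0.5185, 0)–(0.655251, -0.5185, 0)  len=0.1368
  (v9,v1,v2) [-++] → (0.655251, -0.5185, 0)–(0.5185, -0.5185, 0.502991)  len=0.5212

Chained into 1 loop(s):
  loop 1: 8 segments, perimeter = 4.2427
Total perimeter = 4.243


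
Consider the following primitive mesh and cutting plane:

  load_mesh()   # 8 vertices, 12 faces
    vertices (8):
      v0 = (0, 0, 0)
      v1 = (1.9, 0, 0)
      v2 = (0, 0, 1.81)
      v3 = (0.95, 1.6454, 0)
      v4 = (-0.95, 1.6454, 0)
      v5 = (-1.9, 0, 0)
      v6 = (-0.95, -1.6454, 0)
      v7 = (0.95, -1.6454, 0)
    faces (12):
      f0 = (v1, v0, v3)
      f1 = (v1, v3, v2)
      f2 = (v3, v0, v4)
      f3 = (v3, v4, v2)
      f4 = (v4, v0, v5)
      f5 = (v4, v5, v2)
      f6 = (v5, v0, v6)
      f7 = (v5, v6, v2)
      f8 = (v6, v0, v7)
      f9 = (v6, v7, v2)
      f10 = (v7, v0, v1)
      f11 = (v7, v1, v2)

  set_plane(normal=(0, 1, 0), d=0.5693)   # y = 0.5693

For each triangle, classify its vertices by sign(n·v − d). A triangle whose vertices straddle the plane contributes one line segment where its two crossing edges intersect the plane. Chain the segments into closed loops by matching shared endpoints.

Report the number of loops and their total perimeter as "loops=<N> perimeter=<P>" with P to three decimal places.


Straddling triangles (6 of 12):
  (v1,v0,v3) [--+] → (0.328695, 0.5693, 0)–(1.5713, 0.5693, 0)  len=1.2426
  (v1,v3,v2) [-+-] → (1.5713, 0.5693, 0)–(0.328695, 0.5693, 1.18375)  len=1.7162
  (v3,v0,v4) [+-+] → (0.328695, 0.5693, 0)–(-0.328695, 0.5693, 0)  len=0.6574
  (v3,v4,v2) [++-] → (-0.328695, 0.5693, 1.18375)–(0.328695, 0.5693, 1.18375)  len=0.6574
  (v4,v0,v5) [+--] → (-0.328695, 0.5693, 0)–(-1.5713, 0.5693, 0)  len=1.2426
  (v4,v5,v2) [+--] → (-1.5713, 0.5693, 0)–(-0.328695, 0.5693, 1.18375)  len=1.7162

Chained into 1 loop(s):
  loop 1: 6 segments, perimeter = 7.2324
Total perimeter = 7.232

loops=1 perimeter=7.232


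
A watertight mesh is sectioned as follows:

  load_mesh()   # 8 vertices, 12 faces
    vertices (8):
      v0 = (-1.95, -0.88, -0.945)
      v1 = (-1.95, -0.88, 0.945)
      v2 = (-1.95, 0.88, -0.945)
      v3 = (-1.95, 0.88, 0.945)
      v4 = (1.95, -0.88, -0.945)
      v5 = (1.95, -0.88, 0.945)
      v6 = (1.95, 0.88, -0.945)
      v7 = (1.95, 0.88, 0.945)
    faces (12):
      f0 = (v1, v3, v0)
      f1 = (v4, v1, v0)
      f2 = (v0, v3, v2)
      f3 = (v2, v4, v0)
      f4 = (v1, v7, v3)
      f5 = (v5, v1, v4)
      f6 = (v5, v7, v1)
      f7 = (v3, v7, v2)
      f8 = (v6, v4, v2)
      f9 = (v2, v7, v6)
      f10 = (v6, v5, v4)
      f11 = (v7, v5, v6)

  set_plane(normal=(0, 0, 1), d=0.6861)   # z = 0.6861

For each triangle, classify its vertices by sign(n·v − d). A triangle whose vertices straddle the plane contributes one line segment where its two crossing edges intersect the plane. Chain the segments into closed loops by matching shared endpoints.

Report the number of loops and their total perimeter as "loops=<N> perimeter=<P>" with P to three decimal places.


Straddling triangles (8 of 12):
  (v1,v3,v0) [++-] → (-1.95, 0.638908, 0.6861)–(-1.95, -0.88, 0.6861)  len=1.5189
  (v4,v1,v0) [-+-] → (-1.41576, -0.88, 0.6861)–(-1.95, -0.88, 0.6861)  len=0.5342
  (v0,v3,v2) [-+-] → (-1.95, 0.638908, 0.6861)–(-1.95, 0.88, 0.6861)  len=0.2411
  (v5,v1,v4) [++-] → (-1.41576, -0.88, 0.6861)–(1.95, -0.88, 0.6861)  len=3.3658
  (v3,v7,v2) [++-] → (1.41576, 0.88, 0.6861)–(-1.95, 0.88, 0.6861)  len=3.3658
  (v2,v7,v6) [-+-] → (1.41576, 0.88, 0.6861)–(1.95, 0.88, 0.6861)  len=0.5342
  (v6,v5,v4) [-+-] → (1.95, -0.638908, 0.6861)–(1.95, -0.88, 0.6861)  len=0.2411
  (v7,v5,v6) [++-] → (1.95, -0.638908, 0.6861)–(1.95, 0.88, 0.6861)  len=1.5189

Chained into 1 loop(s):
  loop 1: 8 segments, perimeter = 11.3200
Total perimeter = 11.320

loops=1 perimeter=11.320


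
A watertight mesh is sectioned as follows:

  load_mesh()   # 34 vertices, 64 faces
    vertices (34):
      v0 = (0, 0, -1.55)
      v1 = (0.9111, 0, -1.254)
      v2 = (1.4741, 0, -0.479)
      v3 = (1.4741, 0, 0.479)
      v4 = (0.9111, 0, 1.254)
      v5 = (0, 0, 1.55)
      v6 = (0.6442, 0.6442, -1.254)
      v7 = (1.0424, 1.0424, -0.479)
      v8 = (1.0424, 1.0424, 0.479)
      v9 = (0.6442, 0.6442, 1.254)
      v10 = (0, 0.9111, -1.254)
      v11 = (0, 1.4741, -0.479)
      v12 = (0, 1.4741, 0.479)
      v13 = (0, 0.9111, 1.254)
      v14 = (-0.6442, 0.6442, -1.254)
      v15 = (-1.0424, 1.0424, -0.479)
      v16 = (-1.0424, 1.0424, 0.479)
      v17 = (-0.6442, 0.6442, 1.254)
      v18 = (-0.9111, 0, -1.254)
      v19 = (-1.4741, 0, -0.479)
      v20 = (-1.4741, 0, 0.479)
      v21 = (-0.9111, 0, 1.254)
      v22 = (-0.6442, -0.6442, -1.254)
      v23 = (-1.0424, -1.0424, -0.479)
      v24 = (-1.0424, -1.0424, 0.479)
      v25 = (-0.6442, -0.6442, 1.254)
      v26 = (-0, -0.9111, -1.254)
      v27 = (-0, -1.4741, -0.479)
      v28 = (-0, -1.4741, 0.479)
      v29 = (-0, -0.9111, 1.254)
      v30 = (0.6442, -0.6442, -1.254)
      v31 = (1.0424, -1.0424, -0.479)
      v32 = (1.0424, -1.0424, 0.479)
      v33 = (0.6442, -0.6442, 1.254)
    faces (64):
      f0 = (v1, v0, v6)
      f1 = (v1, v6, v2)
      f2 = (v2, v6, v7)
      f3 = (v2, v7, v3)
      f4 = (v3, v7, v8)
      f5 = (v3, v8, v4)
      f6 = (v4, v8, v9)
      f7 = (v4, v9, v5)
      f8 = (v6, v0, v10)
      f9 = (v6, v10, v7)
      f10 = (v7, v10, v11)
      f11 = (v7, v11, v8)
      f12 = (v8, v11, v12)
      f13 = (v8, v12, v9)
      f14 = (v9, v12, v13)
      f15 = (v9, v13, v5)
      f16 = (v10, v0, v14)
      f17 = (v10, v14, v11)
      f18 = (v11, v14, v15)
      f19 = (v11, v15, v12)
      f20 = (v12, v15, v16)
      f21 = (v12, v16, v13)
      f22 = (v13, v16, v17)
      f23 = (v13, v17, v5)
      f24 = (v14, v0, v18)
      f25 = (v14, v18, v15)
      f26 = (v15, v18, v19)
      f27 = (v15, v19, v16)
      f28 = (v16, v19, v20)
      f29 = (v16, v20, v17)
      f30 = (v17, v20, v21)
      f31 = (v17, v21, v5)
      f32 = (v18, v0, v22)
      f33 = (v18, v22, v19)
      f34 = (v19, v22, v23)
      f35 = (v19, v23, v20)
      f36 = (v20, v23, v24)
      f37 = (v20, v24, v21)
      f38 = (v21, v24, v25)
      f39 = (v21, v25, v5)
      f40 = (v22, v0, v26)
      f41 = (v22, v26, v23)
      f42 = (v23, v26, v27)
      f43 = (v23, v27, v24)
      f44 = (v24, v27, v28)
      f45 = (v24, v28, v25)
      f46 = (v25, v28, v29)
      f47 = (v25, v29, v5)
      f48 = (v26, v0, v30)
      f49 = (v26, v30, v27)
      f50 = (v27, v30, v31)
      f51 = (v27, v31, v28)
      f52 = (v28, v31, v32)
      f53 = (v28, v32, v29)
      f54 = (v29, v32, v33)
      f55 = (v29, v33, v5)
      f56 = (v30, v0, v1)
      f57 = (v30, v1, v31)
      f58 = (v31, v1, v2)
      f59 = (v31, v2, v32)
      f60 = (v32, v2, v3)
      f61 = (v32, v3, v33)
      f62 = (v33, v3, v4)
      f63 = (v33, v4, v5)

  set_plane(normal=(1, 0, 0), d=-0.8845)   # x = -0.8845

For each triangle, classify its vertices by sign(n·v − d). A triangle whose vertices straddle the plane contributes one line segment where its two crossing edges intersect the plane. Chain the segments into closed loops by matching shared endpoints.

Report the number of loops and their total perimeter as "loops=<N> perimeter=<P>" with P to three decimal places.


Straddling triangles (20 of 64):
  (v11,v14,v15) [++-] → (-0.8845, 0.8845, -0.786314)–(-0.8845, 1.10779, -0.479)  len=0.3799
  (v11,v15,v12) [+-+] → (-0.8845, 1.10779, -0.479)–(-0.8845, 1.10779, -0.333885)  len=0.1451
  (v12,v15,v16) [+--] → (-0.8845, 1.10779, -0.333885)–(-0.8845, 1.10779, 0.479)  len=0.8129
  (v12,v16,v13) [+-+] → (-0.8845, 1.10779, 0.479)–(-0.8845, 1.02251, 0.596395)  len=0.1451
  (v13,v16,v17) [+-+] → (-0.8845, 1.02251, 0.596395)–(-0.8845, 0.8845, 0.786314)  len=0.2348
  (v14,v0,v18) [++-] → (-0.8845, 0, -1.26264)–(-0.8845, 0.0642028, -1.254)  len=0.0648
  (v14,v18,v15) [+--] → (-0.8845, 0.0642028, -1.254)–(-0.8845, 0.8845, -0.786314)  len=0.9443
  (v16,v20,v17) [--+] → (-0.8845, 0.45767, 1.0296)–(-0.8845, 0.8845, 0.786314)  len=0.4913
  (v17,v20,v21) [+--] → (-0.8845, 0.45767, 1.0296)–(-0.8845, 0.0642028, 1.254)  len=0.4530
  (v17,v21,v5) [+-+] → (-0.8845, 0.0642028, 1.254)–(-0.8845, 0, 1.26264)  len=0.0648
  (v18,v0,v22) [-++] → (-0.8845, 0, -1.26264)–(-0.8845, -0.0642028, -1.254)  len=0.0648
  (v18,v22,v19) [-+-] → (-0.8845, -0.0642028, -1.254)–(-0.8845, -0.45767, -1.0296)  len=0.4530
  (v19,v22,v23) [-+-] → (-0.8845, -0.45767, -1.0296)–(-0.8845, -0.8845, -0.786314)  len=0.4913
  (v21,v24,v25) [--+] → (-0.8845, -0.8845, 0.786314)–(-0.8845, -0.0642028, 1.254)  len=0.9443
  (v21,v25,v5) [-++] → (-0.8845, -0.0642028, 1.254)–(-0.8845, 0, 1.26264)  len=0.0648
  (v22,v26,v23) [++-] → (-0.8845, -1.02251, -0.596395)–(-0.8845, -0.8845, -0.786314)  len=0.2348
  (v23,v26,v27) [-++] → (-0.8845, -1.02251, -0.596395)–(-0.8845, -1.10779, -0.479)  len=0.1451
  (v23,v27,v24) [-+-] → (-0.8845, -1.10779, -0.479)–(-0.8845, -1.10779, 0.333885)  len=0.8129
  (v24,v27,v28) [-++] → (-0.8845, -1.10779, 0.333885)–(-0.8845, -1.10779, 0.479)  len=0.1451
  (v24,v28,v25) [-++] → (-0.8845, -1.10779, 0.479)–(-0.8845, -0.8845, 0.786314)  len=0.3799

Chained into 1 loop(s):
  loop 1: 20 segments, perimeter = 7.4716
Total perimeter = 7.472

loops=1 perimeter=7.472


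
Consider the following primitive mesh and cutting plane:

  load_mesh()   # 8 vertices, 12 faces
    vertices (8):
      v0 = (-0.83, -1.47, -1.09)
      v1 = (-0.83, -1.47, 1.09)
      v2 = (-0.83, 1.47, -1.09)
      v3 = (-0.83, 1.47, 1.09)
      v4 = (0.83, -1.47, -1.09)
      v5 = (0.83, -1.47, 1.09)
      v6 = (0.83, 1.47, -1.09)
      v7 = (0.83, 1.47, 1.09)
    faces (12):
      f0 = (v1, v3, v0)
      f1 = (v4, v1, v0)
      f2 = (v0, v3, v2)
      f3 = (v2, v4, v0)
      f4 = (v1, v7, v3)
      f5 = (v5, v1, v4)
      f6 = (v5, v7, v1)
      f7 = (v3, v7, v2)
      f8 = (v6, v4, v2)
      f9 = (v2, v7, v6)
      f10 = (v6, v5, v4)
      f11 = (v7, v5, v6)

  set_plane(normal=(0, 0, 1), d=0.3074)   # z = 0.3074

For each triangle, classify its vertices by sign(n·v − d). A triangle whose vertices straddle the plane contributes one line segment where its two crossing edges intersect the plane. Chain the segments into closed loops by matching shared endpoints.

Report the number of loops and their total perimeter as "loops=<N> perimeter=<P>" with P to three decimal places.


Straddling triangles (8 of 12):
  (v1,v3,v0) [++-] → (-0.83, 0.414567, 0.3074)–(-0.83, -1.47, 0.3074)  len=1.8846
  (v4,v1,v0) [-+-] → (-0.234075, -1.47, 0.3074)–(-0.83, -1.47, 0.3074)  len=0.5959
  (v0,v3,v2) [-+-] → (-0.83, 0.414567, 0.3074)–(-0.83, 1.47, 0.3074)  len=1.0554
  (v5,v1,v4) [++-] → (-0.234075, -1.47, 0.3074)–(0.83, -1.47, 0.3074)  len=1.0641
  (v3,v7,v2) [++-] → (0.234075, 1.47, 0.3074)–(-0.83, 1.47, 0.3074)  len=1.0641
  (v2,v7,v6) [-+-] → (0.234075, 1.47, 0.3074)–(0.83, 1.47, 0.3074)  len=0.5959
  (v6,v5,v4) [-+-] → (0.83, -0.414567, 0.3074)–(0.83, -1.47, 0.3074)  len=1.0554
  (v7,v5,v6) [++-] → (0.83, -0.414567, 0.3074)–(0.83, 1.47, 0.3074)  len=1.8846

Chained into 1 loop(s):
  loop 1: 8 segments, perimeter = 9.2000
Total perimeter = 9.200

loops=1 perimeter=9.200


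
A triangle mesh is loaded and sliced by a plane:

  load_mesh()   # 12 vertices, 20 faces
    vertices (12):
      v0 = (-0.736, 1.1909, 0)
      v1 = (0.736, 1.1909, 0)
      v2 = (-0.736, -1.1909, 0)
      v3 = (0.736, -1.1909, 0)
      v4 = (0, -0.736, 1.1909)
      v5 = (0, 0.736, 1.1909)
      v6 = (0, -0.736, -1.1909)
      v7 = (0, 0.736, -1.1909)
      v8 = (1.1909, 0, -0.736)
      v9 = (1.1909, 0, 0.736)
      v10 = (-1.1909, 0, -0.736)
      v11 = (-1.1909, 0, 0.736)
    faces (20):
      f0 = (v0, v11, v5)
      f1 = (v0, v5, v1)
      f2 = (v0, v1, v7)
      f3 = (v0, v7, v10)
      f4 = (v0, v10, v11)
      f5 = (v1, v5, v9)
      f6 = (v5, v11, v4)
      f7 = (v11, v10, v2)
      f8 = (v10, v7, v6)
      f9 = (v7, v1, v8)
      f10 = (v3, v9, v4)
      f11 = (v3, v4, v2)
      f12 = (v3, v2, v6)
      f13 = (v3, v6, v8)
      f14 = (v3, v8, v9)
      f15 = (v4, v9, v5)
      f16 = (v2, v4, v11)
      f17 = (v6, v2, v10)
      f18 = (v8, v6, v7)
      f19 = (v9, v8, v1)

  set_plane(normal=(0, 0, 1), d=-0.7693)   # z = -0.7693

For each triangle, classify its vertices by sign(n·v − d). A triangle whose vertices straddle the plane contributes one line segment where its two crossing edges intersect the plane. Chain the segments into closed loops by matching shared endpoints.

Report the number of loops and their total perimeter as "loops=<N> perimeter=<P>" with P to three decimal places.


loops=1 perimeter=6.027

Straddling triangles (8 of 20):
  (v0,v1,v7) [++-] → (0.260557, 0.897043, -0.7693)–(-0.260557, 0.897043, -0.7693)  len=0.5211
  (v0,v7,v10) [+-+] → (-0.260557, 0.897043, -0.7693)–(-1.10372, 0.0538773, -0.7693)  len=1.1924
  (v10,v7,v6) [+--] → (-1.10372, 0.0538773, -0.7693)–(-1.10372, -0.0538773, -0.7693)  len=0.1078
  (v7,v1,v8) [-++] → (0.260557, 0.897043, -0.7693)–(1.10372, 0.0538773, -0.7693)  len=1.1924
  (v3,v2,v6) [++-] → (-0.260557, -0.897043, -0.7693)–(0.260557, -0.897043, -0.7693)  len=0.5211
  (v3,v6,v8) [+-+] → (0.260557, -0.897043, -0.7693)–(1.10372, -0.0538773, -0.7693)  len=1.1924
  (v6,v2,v10) [-++] → (-0.260557, -0.897043, -0.7693)–(-1.10372, -0.0538773, -0.7693)  len=1.1924
  (v8,v6,v7) [+--] → (1.10372, -0.0538773, -0.7693)–(1.10372, 0.0538773, -0.7693)  len=0.1078

Chained into 1 loop(s):
  loop 1: 8 segments, perimeter = 6.0274
Total perimeter = 6.027


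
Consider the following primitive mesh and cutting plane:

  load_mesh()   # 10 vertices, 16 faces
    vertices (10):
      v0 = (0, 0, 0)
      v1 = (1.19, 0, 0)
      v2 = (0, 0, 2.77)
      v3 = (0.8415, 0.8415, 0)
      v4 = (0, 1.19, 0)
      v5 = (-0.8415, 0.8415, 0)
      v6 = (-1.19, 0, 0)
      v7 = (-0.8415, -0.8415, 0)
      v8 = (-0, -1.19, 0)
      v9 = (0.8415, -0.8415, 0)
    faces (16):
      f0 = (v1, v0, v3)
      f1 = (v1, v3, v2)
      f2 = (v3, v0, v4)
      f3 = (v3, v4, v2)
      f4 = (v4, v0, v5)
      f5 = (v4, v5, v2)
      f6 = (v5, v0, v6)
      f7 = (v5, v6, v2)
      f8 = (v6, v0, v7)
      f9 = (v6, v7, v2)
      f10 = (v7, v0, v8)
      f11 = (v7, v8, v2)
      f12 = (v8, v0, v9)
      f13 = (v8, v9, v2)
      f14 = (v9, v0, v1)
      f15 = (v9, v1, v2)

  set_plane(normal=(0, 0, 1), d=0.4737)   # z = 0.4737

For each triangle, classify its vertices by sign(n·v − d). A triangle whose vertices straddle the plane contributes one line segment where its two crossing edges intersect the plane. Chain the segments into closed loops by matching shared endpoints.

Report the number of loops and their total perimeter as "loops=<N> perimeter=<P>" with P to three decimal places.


loops=1 perimeter=6.040

Straddling triangles (8 of 16):
  (v1,v3,v2) [--+] → (0.697594, 0.697594, 0.4737)–(0.986497, 0, 0.4737)  len=0.7551
  (v3,v4,v2) [--+] → (0, 0.986497, 0.4737)–(0.697594, 0.697594, 0.4737)  len=0.7551
  (v4,v5,v2) [--+] → (-0.697594, 0.697594, 0.4737)–(0, 0.986497, 0.4737)  len=0.7551
  (v5,v6,v2) [--+] → (-0.986497, 0, 0.4737)–(-0.697594, 0.697594, 0.4737)  len=0.7551
  (v6,v7,v2) [--+] → (-0.697594, -0.697594, 0.4737)–(-0.986497, 0, 0.4737)  len=0.7551
  (v7,v8,v2) [--+] → (0, -0.986497, 0.4737)–(-0.697594, -0.697594, 0.4737)  len=0.7551
  (v8,v9,v2) [--+] → (0.697594, -0.697594, 0.4737)–(0, -0.986497, 0.4737)  len=0.7551
  (v9,v1,v2) [--+] → (0.986497, 0, 0.4737)–(0.697594, -0.697594, 0.4737)  len=0.7551

Chained into 1 loop(s):
  loop 1: 8 segments, perimeter = 6.0404
Total perimeter = 6.040


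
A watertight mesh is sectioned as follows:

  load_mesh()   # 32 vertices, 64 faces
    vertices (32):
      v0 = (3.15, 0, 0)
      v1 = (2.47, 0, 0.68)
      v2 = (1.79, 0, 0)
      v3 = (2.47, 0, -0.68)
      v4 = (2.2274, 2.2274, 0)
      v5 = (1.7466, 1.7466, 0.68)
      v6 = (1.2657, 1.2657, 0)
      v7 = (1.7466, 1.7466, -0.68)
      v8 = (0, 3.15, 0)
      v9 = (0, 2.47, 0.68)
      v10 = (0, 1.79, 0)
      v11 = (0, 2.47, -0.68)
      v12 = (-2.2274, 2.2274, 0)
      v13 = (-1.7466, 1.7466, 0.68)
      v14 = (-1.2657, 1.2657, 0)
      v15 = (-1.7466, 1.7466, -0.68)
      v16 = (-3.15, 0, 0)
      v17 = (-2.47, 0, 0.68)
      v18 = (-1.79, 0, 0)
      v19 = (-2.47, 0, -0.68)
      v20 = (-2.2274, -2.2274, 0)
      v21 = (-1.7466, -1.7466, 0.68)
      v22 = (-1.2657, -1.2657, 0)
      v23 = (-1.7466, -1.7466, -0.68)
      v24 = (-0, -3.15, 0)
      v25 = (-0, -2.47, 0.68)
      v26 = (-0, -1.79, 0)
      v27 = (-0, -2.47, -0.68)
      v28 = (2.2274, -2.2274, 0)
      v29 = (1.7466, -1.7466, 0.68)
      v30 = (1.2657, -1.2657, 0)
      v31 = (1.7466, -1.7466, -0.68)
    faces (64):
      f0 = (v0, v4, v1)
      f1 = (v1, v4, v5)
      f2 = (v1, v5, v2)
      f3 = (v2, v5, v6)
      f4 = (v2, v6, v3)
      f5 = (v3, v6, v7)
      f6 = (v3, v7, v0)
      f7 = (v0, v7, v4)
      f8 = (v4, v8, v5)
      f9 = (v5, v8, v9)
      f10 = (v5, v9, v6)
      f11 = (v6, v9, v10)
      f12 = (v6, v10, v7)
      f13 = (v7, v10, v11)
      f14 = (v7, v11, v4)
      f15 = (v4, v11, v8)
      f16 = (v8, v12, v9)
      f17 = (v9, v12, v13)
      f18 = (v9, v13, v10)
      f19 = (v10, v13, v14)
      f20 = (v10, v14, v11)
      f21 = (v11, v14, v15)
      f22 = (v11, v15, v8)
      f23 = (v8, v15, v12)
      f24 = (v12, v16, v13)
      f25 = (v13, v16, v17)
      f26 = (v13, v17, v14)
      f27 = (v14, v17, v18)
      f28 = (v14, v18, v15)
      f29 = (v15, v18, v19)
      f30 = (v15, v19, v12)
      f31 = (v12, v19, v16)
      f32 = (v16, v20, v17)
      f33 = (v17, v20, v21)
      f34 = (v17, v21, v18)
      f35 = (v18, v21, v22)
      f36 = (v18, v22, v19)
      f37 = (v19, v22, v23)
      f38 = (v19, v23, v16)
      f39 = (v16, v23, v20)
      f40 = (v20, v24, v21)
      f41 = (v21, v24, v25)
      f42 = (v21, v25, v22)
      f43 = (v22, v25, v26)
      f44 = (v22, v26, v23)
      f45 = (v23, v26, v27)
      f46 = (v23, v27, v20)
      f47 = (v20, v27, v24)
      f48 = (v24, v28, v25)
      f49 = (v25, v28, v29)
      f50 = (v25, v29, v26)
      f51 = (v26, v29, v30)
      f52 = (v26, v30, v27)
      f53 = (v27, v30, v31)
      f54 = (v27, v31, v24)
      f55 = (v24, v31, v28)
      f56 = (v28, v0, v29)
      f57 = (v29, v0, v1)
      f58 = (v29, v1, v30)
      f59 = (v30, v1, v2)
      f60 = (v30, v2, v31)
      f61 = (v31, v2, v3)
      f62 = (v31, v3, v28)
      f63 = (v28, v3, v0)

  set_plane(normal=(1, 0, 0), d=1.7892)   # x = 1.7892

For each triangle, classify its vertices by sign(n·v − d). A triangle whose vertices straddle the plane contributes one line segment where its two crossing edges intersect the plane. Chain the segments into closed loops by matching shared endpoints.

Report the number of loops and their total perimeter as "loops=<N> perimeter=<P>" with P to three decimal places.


Straddling triangles (20 of 64):
  (v1,v4,v5) [++-] → (1.7892, 1.7892, 0.61975)–(1.7892, 1.64375, 0.68)  len=0.1574
  (v1,v5,v2) [+-+] → (1.7892, 1.64375, 0.68)–(1.7892, 0.0321954, 0.0125346)  len=1.7443
  (v2,v5,v6) [+--] → (1.7892, 0.0321954, 0.0125346)–(1.7892, 0.00193126, 0)  len=0.0328
  (v2,v6,v3) [+-+] → (1.7892, 0.00193126, 0)–(1.7892, 0.71551, -0.295591)  len=0.7724
  (v3,v6,v7) [+--] → (1.7892, 0.71551, -0.295591)–(1.7892, 1.64375, -0.68)  len=1.0047
  (v3,v7,v0) [+-+] → (1.7892, 1.64375, -0.68)–(1.7892, 1.69358, -0.659359)  len=0.0539
  (v0,v7,v4) [+-+] → (1.7892, 1.69358, -0.659359)–(1.7892, 1.7892, -0.61975)  len=0.1035
  (v4,v8,v5) [+--] → (1.7892, 2.4089, 0)–(1.7892, 1.7892, 0.61975)  len=0.8764
  (v7,v11,v4) [--+] → (1.7892, 2.27513, -0.133777)–(1.7892, 1.7892, -0.61975)  len=0.6872
  (v4,v11,v8) [+--] → (1.7892, 2.27513, -0.133777)–(1.7892, 2.4089, 0)  len=0.1892
  (v24,v28,v25) [-+-] → (1.7892, -2.4089, 0)–(1.7892, -2.27513, 0.133777)  len=0.1892
  (v25,v28,v29) [-+-] → (1.7892, -2.27513, 0.133777)–(1.7892, -1.7892, 0.61975)  len=0.6872
  (v24,v31,v28) [--+] → (1.7892, -1.7892, -0.61975)–(1.7892, -2.4089, 0)  len=0.8764
  (v28,v0,v29) [++-] → (1.7892, -1.69358, 0.659359)–(1.7892, -1.7892, 0.61975)  len=0.1035
  (v29,v0,v1) [-++] → (1.7892, -1.69358, 0.659359)–(1.7892, -1.64375, 0.68)  len=0.0539
  (v29,v1,v30) [-+-] → (1.7892, -1.64375, 0.68)–(1.7892, -0.71551, 0.295591)  len=1.0047
  (v30,v1,v2) [-++] → (1.7892, -0.71551, 0.295591)–(1.7892, -0.00193126, 0)  len=0.7724
  (v30,v2,v31) [-+-] → (1.7892, -0.00193126, 0)–(1.7892, -0.0321954, -0.0125346)  len=0.0328
  (v31,v2,v3) [-++] → (1.7892, -0.0321954, -0.0125346)–(1.7892, -1.64375, -0.68)  len=1.7443
  (v31,v3,v28) [-++] → (1.7892, -1.64375, -0.68)–(1.7892, -1.7892, -0.61975)  len=0.1574

Chained into 2 loop(s):
  loop 1: 10 segments, perimeter = 5.6219
  loop 2: 10 segments, perimeter = 5.6219
Total perimeter = 11.244

loops=2 perimeter=11.244


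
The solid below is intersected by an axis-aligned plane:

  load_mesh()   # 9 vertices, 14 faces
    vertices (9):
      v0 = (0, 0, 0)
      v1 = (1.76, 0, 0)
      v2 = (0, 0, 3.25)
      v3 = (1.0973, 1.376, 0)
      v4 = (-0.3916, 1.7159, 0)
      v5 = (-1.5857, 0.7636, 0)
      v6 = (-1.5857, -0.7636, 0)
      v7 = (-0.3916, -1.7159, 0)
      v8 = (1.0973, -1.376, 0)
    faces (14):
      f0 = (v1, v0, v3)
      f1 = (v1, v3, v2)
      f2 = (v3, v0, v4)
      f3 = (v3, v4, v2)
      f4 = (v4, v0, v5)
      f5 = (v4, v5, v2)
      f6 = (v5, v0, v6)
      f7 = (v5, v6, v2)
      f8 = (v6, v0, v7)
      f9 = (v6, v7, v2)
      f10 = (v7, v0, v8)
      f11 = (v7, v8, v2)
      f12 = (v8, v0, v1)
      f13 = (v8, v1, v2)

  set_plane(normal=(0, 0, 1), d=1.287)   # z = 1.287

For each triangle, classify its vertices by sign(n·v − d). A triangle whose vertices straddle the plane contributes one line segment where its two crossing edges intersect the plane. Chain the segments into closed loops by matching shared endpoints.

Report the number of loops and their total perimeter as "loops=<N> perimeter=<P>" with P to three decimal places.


loops=1 perimeter=6.457

Straddling triangles (7 of 14):
  (v1,v3,v2) [--+] → (0.662769, 0.831104, 1.287)–(1.06304, 0, 1.287)  len=0.9225
  (v3,v4,v2) [--+] → (-0.236526, 1.0364, 1.287)–(0.662769, 0.831104, 1.287)  len=0.9224
  (v4,v5,v2) [--+] → (-0.957763, 0.461214, 1.287)–(-0.236526, 1.0364, 1.287)  len=0.9225
  (v5,v6,v2) [--+] → (-0.957763, -0.461214, 1.287)–(-0.957763, 0.461214, 1.287)  len=0.9224
  (v6,v7,v2) [--+] → (-0.236526, -1.0364, 1.287)–(-0.957763, -0.461214, 1.287)  len=0.9225
  (v7,v8,v2) [--+] → (0.662769, -0.831104, 1.287)–(-0.236526, -1.0364, 1.287)  len=0.9224
  (v8,v1,v2) [--+] → (1.06304, 0, 1.287)–(0.662769, -0.831104, 1.287)  len=0.9225

Chained into 1 loop(s):
  loop 1: 7 segments, perimeter = 6.4573
Total perimeter = 6.457


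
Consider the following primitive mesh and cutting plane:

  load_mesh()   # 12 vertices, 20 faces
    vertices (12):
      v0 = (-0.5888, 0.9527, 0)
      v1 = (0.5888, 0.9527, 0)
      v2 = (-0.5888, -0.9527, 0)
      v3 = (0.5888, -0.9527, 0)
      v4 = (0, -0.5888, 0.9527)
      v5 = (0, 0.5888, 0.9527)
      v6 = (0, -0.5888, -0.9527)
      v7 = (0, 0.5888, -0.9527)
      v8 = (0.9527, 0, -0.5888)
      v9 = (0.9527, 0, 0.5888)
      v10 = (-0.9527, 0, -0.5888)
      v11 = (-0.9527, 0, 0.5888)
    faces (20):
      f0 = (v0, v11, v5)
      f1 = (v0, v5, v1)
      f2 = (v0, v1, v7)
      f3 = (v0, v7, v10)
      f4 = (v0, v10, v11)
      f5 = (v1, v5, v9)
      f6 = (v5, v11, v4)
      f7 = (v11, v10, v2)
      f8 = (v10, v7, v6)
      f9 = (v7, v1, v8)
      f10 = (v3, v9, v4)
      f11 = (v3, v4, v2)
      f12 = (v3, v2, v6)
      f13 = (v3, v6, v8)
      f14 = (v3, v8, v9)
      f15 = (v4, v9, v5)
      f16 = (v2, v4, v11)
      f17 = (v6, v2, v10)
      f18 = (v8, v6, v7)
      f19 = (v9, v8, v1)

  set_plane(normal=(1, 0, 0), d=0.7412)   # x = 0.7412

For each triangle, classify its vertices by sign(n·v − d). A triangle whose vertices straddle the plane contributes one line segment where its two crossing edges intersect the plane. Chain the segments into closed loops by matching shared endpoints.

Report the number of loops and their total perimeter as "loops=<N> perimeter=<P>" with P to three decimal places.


loops=1 perimeter=3.902

Straddling triangles (8 of 20):
  (v1,v5,v9) [--+] → (0.7412, 0.130714, 0.669586)–(0.7412, 0.553713, 0.246587)  len=0.5982
  (v7,v1,v8) [--+] → (0.7412, 0.553713, -0.246587)–(0.7412, 0.130714, -0.669586)  len=0.5982
  (v3,v9,v4) [-+-] → (0.7412, -0.553713, 0.246587)–(0.7412, -0.130714, 0.669586)  len=0.5982
  (v3,v6,v8) [--+] → (0.7412, -0.130714, -0.669586)–(0.7412, -0.553713, -0.246587)  len=0.5982
  (v3,v8,v9) [-++] → (0.7412, -0.553713, -0.246587)–(0.7412, -0.553713, 0.246587)  len=0.4932
  (v4,v9,v5) [-+-] → (0.7412, -0.130714, 0.669586)–(0.7412, 0.130714, 0.669586)  len=0.2614
  (v8,v6,v7) [+--] → (0.7412, -0.130714, -0.669586)–(0.7412, 0.130714, -0.669586)  len=0.2614
  (v9,v8,v1) [++-] → (0.7412, 0.553713, -0.246587)–(0.7412, 0.553713, 0.246587)  len=0.4932

Chained into 1 loop(s):
  loop 1: 8 segments, perimeter = 3.9020
Total perimeter = 3.902


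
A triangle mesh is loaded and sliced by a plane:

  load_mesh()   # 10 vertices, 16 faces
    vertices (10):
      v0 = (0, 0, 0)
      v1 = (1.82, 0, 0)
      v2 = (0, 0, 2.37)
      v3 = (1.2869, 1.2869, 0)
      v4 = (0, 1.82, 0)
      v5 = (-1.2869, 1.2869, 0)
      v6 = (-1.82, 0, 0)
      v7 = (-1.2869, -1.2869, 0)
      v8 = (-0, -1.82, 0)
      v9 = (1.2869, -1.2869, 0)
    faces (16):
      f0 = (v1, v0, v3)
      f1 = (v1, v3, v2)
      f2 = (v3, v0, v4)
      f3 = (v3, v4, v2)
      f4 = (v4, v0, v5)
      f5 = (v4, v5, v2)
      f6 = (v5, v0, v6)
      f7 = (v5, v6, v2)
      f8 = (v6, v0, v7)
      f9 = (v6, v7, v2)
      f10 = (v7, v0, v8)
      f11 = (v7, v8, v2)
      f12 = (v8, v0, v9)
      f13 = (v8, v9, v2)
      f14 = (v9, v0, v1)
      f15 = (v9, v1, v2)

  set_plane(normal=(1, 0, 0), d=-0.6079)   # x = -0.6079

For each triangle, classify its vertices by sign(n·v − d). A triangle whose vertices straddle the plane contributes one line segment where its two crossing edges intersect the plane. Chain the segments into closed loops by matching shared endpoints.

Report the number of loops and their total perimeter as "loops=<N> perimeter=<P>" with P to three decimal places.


Straddling triangles (8 of 16):
  (v4,v0,v5) [++-] → (-0.6079, 0.6079, 0)–(-0.6079, 1.56818, 0)  len=0.9603
  (v4,v5,v2) [+-+] → (-0.6079, 1.56818, 0)–(-0.6079, 0.6079, 1.25047)  len=1.5766
  (v5,v0,v6) [-+-] → (-0.6079, 0.6079, 0)–(-0.6079, 0, 0)  len=0.6079
  (v5,v6,v2) [--+] → (-0.6079, 0, 1.57839)–(-0.6079, 0.6079, 1.25047)  len=0.6907
  (v6,v0,v7) [-+-] → (-0.6079, 0, 0)–(-0.6079, -0.6079, 0)  len=0.6079
  (v6,v7,v2) [--+] → (-0.6079, -0.6079, 1.25047)–(-0.6079, 0, 1.57839)  len=0.6907
  (v7,v0,v8) [-++] → (-0.6079, -0.6079, 0)–(-0.6079, -1.56818, 0)  len=0.9603
  (v7,v8,v2) [-++] → (-0.6079, -1.56818, 0)–(-0.6079, -0.6079, 1.25047)  len=1.5766

Chained into 1 loop(s):
  loop 1: 8 segments, perimeter = 7.6711
Total perimeter = 7.671

loops=1 perimeter=7.671


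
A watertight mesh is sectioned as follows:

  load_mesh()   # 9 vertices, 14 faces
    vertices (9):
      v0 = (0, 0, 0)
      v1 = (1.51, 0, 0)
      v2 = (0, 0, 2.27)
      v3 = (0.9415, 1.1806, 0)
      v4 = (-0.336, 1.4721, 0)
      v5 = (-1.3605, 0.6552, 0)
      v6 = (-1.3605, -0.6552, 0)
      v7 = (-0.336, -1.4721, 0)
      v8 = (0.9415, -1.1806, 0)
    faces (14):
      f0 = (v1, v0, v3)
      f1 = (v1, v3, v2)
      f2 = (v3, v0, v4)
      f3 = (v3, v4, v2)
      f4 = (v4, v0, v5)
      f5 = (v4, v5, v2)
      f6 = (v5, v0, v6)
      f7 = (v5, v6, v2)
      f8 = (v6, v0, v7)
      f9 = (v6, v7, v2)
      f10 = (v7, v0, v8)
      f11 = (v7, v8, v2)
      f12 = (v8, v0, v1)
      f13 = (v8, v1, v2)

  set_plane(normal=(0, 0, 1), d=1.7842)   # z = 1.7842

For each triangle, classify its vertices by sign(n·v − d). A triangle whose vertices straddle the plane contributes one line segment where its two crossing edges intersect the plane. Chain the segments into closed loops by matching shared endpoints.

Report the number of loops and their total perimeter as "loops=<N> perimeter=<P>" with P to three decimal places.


Straddling triangles (7 of 14):
  (v1,v3,v2) [--+] → (0.201489, 0.252659, 1.7842)–(0.323153, 0, 1.7842)  len=0.2804
  (v3,v4,v2) [--+] → (-0.071907, 0.315042, 1.7842)–(0.201489, 0.252659, 1.7842)  len=0.2804
  (v4,v5,v2) [--+] → (-0.291159, 0.140219, 1.7842)–(-0.071907, 0.315042, 1.7842)  len=0.2804
  (v5,v6,v2) [--+] → (-0.291159, -0.140219, 1.7842)–(-0.291159, 0.140219, 1.7842)  len=0.2804
  (v6,v7,v2) [--+] → (-0.071907, -0.315042, 1.7842)–(-0.291159, -0.140219, 1.7842)  len=0.2804
  (v7,v8,v2) [--+] → (0.201489, -0.252659, 1.7842)–(-0.071907, -0.315042, 1.7842)  len=0.2804
  (v8,v1,v2) [--+] → (0.323153, 0, 1.7842)–(0.201489, -0.252659, 1.7842)  len=0.2804

Chained into 1 loop(s):
  loop 1: 7 segments, perimeter = 1.9630
Total perimeter = 1.963

loops=1 perimeter=1.963


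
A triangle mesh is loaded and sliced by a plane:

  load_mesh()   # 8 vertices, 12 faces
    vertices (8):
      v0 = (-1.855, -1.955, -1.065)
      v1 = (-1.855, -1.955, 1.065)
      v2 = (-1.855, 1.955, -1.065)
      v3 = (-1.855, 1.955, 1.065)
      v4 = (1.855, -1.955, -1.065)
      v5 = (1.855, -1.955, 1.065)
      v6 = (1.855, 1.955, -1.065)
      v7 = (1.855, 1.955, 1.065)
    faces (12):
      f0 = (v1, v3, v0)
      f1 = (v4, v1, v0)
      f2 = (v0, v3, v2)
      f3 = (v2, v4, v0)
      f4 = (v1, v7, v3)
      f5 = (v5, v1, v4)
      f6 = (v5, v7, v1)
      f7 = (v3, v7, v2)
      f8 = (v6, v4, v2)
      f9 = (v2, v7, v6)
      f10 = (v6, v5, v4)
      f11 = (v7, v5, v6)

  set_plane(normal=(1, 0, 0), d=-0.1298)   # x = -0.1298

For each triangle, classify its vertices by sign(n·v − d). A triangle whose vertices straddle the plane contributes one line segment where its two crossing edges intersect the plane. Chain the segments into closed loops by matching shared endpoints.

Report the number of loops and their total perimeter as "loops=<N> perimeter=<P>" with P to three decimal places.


Straddling triangles (8 of 12):
  (v4,v1,v0) [+--] → (-0.1298, -1.955, 0.0745213)–(-0.1298, -1.955, -1.065)  len=1.1395
  (v2,v4,v0) [-+-] → (-0.1298, 0.136797, -1.065)–(-0.1298, -1.955, -1.065)  len=2.0918
  (v1,v7,v3) [-+-] → (-0.1298, -0.136797, 1.065)–(-0.1298, 1.955, 1.065)  len=2.0918
  (v5,v1,v4) [+-+] → (-0.1298, -1.955, 1.065)–(-0.1298, -1.955, 0.0745213)  len=0.9905
  (v5,v7,v1) [++-] → (-0.1298, -0.136797, 1.065)–(-0.1298, -1.955, 1.065)  len=1.8182
  (v3,v7,v2) [-+-] → (-0.1298, 1.955, 1.065)–(-0.1298, 1.955, -0.0745213)  len=1.1395
  (v6,v4,v2) [++-] → (-0.1298, 0.136797, -1.065)–(-0.1298, 1.955, -1.065)  len=1.8182
  (v2,v7,v6) [-++] → (-0.1298, 1.955, -0.0745213)–(-0.1298, 1.955, -1.065)  len=0.9905

Chained into 1 loop(s):
  loop 1: 8 segments, perimeter = 12.0800
Total perimeter = 12.080

loops=1 perimeter=12.080


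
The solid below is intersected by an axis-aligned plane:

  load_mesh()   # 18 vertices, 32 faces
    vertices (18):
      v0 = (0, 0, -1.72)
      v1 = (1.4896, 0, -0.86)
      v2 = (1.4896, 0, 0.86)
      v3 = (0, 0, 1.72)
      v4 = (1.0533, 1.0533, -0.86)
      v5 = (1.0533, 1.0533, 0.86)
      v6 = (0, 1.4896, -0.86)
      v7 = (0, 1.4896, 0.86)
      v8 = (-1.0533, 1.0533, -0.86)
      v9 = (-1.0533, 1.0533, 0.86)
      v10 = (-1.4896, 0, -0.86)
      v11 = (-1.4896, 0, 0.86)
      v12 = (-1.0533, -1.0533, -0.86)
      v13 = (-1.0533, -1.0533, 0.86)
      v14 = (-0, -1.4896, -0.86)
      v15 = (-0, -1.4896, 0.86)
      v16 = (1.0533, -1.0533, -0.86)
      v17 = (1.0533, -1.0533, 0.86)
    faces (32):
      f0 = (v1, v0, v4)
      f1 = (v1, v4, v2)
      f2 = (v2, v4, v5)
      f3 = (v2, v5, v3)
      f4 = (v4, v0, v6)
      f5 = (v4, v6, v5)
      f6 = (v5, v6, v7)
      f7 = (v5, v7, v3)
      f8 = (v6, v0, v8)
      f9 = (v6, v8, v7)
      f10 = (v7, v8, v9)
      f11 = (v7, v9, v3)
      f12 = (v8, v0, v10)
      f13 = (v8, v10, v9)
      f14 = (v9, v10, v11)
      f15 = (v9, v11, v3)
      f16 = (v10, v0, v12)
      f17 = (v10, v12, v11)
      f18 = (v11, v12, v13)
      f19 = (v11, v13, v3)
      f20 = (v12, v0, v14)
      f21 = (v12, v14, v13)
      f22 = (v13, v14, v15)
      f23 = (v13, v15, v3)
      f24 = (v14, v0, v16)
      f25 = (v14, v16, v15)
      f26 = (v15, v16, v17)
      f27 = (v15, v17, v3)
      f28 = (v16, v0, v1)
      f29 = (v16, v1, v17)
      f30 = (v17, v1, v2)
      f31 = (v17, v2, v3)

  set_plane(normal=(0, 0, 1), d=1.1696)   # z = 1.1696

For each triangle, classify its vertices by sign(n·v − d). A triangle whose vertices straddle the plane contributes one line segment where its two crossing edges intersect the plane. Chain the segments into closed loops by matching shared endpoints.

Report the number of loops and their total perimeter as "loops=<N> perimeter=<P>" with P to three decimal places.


loops=1 perimeter=5.837

Straddling triangles (8 of 32):
  (v2,v5,v3) [--+] → (0.674112, 0.674112, 1.1696)–(0.953344, 0, 1.1696)  len=0.7297
  (v5,v7,v3) [--+] → (0, 0.953344, 1.1696)–(0.674112, 0.674112, 1.1696)  len=0.7297
  (v7,v9,v3) [--+] → (-0.674112, 0.674112, 1.1696)–(0, 0.953344, 1.1696)  len=0.7297
  (v9,v11,v3) [--+] → (-0.953344, 0, 1.1696)–(-0.674112, 0.674112, 1.1696)  len=0.7297
  (v11,v13,v3) [--+] → (-0.674112, -0.674112, 1.1696)–(-0.953344, 0, 1.1696)  len=0.7297
  (v13,v15,v3) [--+] → (0, -0.953344, 1.1696)–(-0.674112, -0.674112, 1.1696)  len=0.7297
  (v15,v17,v3) [--+] → (0.674112, -0.674112, 1.1696)–(0, -0.953344, 1.1696)  len=0.7297
  (v17,v2,v3) [--+] → (0.953344, 0, 1.1696)–(0.674112, -0.674112, 1.1696)  len=0.7297

Chained into 1 loop(s):
  loop 1: 8 segments, perimeter = 5.8372
Total perimeter = 5.837


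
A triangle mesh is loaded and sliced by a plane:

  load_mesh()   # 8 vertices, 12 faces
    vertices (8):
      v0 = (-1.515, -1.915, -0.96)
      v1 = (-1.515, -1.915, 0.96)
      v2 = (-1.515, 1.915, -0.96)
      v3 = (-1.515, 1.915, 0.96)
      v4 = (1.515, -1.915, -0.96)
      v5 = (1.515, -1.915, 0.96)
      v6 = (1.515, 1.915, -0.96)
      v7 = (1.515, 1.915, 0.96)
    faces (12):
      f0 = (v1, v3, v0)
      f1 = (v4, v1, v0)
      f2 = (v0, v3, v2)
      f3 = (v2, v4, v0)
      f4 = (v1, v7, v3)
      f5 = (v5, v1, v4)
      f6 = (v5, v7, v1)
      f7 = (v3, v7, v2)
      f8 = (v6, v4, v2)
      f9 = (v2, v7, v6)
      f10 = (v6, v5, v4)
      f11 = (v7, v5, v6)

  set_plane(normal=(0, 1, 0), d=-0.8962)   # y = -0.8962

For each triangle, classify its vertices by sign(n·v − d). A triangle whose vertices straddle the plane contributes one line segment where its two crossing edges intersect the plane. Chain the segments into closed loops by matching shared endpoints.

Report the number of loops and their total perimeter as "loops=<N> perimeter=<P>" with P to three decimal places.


Straddling triangles (8 of 12):
  (v1,v3,v0) [-+-] → (-1.515, -0.8962, 0.96)–(-1.515, -0.8962, -0.44927)  len=1.4093
  (v0,v3,v2) [-++] → (-1.515, -0.8962, -0.44927)–(-1.515, -0.8962, -0.96)  len=0.5107
  (v2,v4,v0) [+--] → (0.709004, -0.8962, -0.96)–(-1.515, -0.8962, -0.96)  len=2.2240
  (v1,v7,v3) [-++] → (-0.709004, -0.8962, 0.96)–(-1.515, -0.8962, 0.96)  len=0.8060
  (v5,v7,v1) [-+-] → (1.515, -0.8962, 0.96)–(-0.709004, -0.8962, 0.96)  len=2.2240
  (v6,v4,v2) [+-+] → (1.515, -0.8962, -0.96)–(0.709004, -0.8962, -0.96)  len=0.8060
  (v6,v5,v4) [+--] → (1.515, -0.8962, 0.44927)–(1.515, -0.8962, -0.96)  len=1.4093
  (v7,v5,v6) [+-+] → (1.515, -0.8962, 0.96)–(1.515, -0.8962, 0.44927)  len=0.5107

Chained into 1 loop(s):
  loop 1: 8 segments, perimeter = 9.9000
Total perimeter = 9.900

loops=1 perimeter=9.900


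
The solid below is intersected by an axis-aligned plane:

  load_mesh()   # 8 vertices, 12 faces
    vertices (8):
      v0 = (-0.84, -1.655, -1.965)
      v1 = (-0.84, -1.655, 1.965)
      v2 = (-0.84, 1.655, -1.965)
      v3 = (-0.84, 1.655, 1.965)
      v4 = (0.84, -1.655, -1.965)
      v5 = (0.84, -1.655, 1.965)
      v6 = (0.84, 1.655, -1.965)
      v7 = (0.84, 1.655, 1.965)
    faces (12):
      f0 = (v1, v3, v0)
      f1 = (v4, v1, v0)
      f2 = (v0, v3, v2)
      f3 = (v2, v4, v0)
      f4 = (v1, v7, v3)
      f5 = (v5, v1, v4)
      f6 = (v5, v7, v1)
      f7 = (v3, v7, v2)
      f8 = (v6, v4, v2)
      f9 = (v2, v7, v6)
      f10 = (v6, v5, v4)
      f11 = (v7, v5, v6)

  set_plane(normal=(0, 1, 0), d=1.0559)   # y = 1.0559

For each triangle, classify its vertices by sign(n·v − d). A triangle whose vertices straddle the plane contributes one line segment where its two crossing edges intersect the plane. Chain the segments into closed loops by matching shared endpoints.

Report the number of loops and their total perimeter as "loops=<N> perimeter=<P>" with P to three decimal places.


Straddling triangles (8 of 12):
  (v1,v3,v0) [-+-] → (-0.84, 1.0559, 1.965)–(-0.84, 1.0559, 1.25368)  len=0.7113
  (v0,v3,v2) [-++] → (-0.84, 1.0559, 1.25368)–(-0.84, 1.0559, -1.965)  len=3.2187
  (v2,v4,v0) [+--] → (-0.535925, 1.0559, -1.965)–(-0.84, 1.0559, -1.965)  len=0.3041
  (v1,v7,v3) [-++] → (0.535925, 1.0559, 1.965)–(-0.84, 1.0559, 1.965)  len=1.3759
  (v5,v7,v1) [-+-] → (0.84, 1.0559, 1.965)–(0.535925, 1.0559, 1.965)  len=0.3041
  (v6,v4,v2) [+-+] → (0.84, 1.0559, -1.965)–(-0.535925, 1.0559, -1.965)  len=1.3759
  (v6,v5,v4) [+--] → (0.84, 1.0559, -1.25368)–(0.84, 1.0559, -1.965)  len=0.7113
  (v7,v5,v6) [+-+] → (0.84, 1.0559, 1.965)–(0.84, 1.0559, -1.25368)  len=3.2187

Chained into 1 loop(s):
  loop 1: 8 segments, perimeter = 11.2200
Total perimeter = 11.220

loops=1 perimeter=11.220
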